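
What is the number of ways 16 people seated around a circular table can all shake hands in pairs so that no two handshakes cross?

1430

Non-crossing handshake pairings of 2n people are counted by C_n; 16 people gives n = 8.
C_8 = C(16,8)/9 = 12870/9 = 1430.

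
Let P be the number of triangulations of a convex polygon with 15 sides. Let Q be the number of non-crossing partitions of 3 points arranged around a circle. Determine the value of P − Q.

742895

Triangulations of a convex m-gon are counted by C_{m−2}; with m = 15 this is C_13. So P = C_13 = 742900.
The non-crossing partitions of [3] form a lattice of size C_3. So Q = C_3 = 5.
P − Q = 742900 − 5 = 742895.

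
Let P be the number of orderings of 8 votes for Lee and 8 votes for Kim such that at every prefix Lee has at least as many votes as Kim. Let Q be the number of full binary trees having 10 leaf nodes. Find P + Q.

6292

Reading a vote for the leader as '(' and for the other as ')' turns such a sequence into a balanced string of 8 pairs, so the count is C_8. So P = C_8 = 1430.
Full binary trees with 10 leaves have 10−1 = 9 internal nodes, so there are C_9 of them. So Q = C_9 = 4862.
P + Q = 1430 + 4862 = 6292.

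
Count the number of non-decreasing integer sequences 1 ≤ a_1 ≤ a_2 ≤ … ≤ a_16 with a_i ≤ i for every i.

Such sub-staircase sequences of length n are counted by C_n; here n = 16.
C_16 = 35357670.

35357670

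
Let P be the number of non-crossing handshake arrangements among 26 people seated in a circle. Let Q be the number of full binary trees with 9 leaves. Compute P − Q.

With 26 = 2·13 people, non-crossing handshake pairings are non-crossing perfect matchings on a circle, counted by C_13. So P = C_13 = 742900.
Full binary trees with 9 leaves have 9−1 = 8 internal nodes, so there are C_8 of them. So Q = C_8 = 1430.
P − Q = 742900 − 1430 = 741470.

741470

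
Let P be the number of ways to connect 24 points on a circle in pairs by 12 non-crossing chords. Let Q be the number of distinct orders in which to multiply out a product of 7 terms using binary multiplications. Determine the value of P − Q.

Pairing 24 circle points by 12 non-crossing chords gives C_12 matchings. So P = C_12 = 208012.
Parenthesizations of m factors correspond to full binary trees with m leaves, counted by C_{m−1}; m = 7 gives C_6. So Q = C_6 = 132.
P − Q = 208012 − 132 = 207880.

207880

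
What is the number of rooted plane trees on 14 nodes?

742900

Rooted ordered (plane) trees on m nodes have m−1 edges and are counted by C_{m−1}; m = 14 gives C_13.
C_13 = C_12 · 2(2·12+1)/(12+2) = 208012 · 50/14 = 742900.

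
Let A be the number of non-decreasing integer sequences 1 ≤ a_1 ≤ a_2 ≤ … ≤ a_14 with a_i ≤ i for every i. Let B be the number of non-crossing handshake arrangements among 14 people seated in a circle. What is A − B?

Weakly increasing sequences with a_i ≤ i biject with Dyck paths of semilength 14, so there are C_14. So A = C_14 = 2674440.
With 14 = 2·7 people, non-crossing handshake pairings are non-crossing perfect matchings on a circle, counted by C_7. So B = C_7 = 429.
A − B = 2674440 − 429 = 2674011.

2674011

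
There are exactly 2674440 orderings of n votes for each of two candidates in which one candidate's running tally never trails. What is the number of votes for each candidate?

14

Such ballot sequences with n votes each are counted by C_n. Since C_14 = 2674440, the index is 14.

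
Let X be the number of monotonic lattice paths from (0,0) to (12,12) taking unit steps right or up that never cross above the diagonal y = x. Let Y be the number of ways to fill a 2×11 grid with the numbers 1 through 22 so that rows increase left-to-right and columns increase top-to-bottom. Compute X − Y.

149226

Sub-diagonal monotone paths from (0,0) to (12,12) biject with Dyck paths of semilength 12, giving C_12. So X = C_12 = 208012.
By the hook-length formula (or a Dyck-path bijection), SYT of shape 2×11 number C_11. So Y = C_11 = 58786.
X − Y = 208012 − 58786 = 149226.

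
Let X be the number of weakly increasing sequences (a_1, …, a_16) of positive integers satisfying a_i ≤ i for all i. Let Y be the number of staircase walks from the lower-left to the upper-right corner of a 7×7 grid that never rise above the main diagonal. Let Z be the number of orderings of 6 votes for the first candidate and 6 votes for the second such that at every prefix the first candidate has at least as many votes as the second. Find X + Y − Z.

35357967

Weakly increasing sequences with a_i ≤ i biject with Dyck paths of semilength 16, so there are C_16. So X = C_16 = 35357670.
Monotone paths in an n×n grid that stay weakly below the diagonal are counted by C_n; here n = 7. So Y = C_7 = 429.
Ballot sequences with n votes each where one side never trails are Dyck words, counted by C_n; here n = 6. So Z = C_6 = 132.
X + Y − Z = 35357670 + 429 − 132 = 35357967.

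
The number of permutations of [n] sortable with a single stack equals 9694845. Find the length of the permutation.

Stack-sortable permutations of [n] are counted by C_n. The Catalan number equal to 9694845 is C_15.

15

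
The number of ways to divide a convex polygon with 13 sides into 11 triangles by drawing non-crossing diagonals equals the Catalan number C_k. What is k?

11

Triangulations of a convex m-gon are counted by C_{m−2}; with m = 13 this is C_11.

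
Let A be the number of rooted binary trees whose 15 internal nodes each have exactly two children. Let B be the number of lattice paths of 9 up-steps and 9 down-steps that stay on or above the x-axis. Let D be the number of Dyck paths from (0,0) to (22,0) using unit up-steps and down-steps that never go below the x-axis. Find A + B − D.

The number of full binary trees on 15 internal nodes is the Catalan number C_15. So A = C_15 = 9694845.
A Dyck path with 9 up-steps and 9 down-steps has semilength 9, so there are C_9 of them. So B = C_9 = 4862.
Paths of 11 up- and 11 down-steps that never dip below the axis are Dyck paths; their count is C_11. So D = C_11 = 58786.
A + B − D = 9694845 + 4862 − 58786 = 9640921.

9640921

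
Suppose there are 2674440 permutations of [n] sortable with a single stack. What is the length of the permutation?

14

Stack-sortable permutations of [n] are counted by C_n, and C_14 = 2674440.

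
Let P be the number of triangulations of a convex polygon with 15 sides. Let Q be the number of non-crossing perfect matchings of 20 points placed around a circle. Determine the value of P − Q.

Triangulations of a convex m-gon are counted by C_{m−2}; with m = 15 this is C_13. So P = C_13 = 742900.
Pairing 20 circle points by 10 non-crossing chords gives C_10 matchings. So Q = C_10 = 16796.
P − Q = 742900 − 16796 = 726104.

726104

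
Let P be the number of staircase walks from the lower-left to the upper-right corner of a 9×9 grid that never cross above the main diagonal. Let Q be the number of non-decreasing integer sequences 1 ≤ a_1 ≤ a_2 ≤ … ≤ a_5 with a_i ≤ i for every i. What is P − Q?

4820

Sub-diagonal monotone paths from (0,0) to (9,9) biject with Dyck paths of semilength 9, giving C_9. So P = C_9 = 4862.
Weakly increasing sequences with a_i ≤ i biject with Dyck paths of semilength 5, so there are C_5. So Q = C_5 = 42.
P − Q = 4862 − 42 = 4820.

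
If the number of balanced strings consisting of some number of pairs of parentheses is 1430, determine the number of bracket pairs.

8

Balanced strings of n bracket-pairs are counted by C_n, and C_8 = 1430.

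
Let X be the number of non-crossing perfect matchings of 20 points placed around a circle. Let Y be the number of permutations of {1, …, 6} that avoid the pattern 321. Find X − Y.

16664

Pairing 20 circle points by 10 non-crossing chords gives C_10 matchings. So X = C_10 = 16796.
For any fixed pattern of length 3, the pattern-avoiding permutations of [6] number C_6. So Y = C_6 = 132.
X − Y = 16796 − 132 = 16664.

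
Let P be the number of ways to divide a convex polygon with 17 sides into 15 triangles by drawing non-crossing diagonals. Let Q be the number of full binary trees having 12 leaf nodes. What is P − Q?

A convex 17-gon is triangulated into 15 triangles, and the number of such triangulations is the Catalan number C_{17−2} = C_15. So P = C_15 = 9694845.
A full binary tree with L leaves has L−1 internal nodes and is counted by C_{L−1}; L = 12 gives C_11. So Q = C_11 = 58786.
P − Q = 9694845 − 58786 = 9636059.

9636059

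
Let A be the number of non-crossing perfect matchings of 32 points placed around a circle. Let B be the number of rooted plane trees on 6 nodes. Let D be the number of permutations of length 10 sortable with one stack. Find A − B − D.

Pairing 32 circle points by 16 non-crossing chords gives C_16 matchings. So A = C_16 = 35357670.
Rooted ordered (plane) trees on m nodes have m−1 edges and are counted by C_{m−1}; m = 6 gives C_5. So B = C_5 = 42.
Stack-sortable permutations are exactly the 231-avoiding ones, counted by C_n; here n = 10. So D = C_10 = 16796.
A − B − D = 35357670 − 42 − 16796 = 35340832.

35340832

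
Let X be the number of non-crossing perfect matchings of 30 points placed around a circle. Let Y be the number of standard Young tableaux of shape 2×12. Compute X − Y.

9486833

Non-crossing perfect matchings of 2n points on a circle are counted by C_n; with 30 points, n = 15. So X = C_15 = 9694845.
By the hook-length formula (or a Dyck-path bijection), SYT of shape 2×12 number C_12. So Y = C_12 = 208012.
X − Y = 9694845 − 208012 = 9486833.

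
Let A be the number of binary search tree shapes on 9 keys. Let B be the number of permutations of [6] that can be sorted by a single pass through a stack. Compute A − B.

Rooted binary trees with 9 nodes (each child slot possibly empty) number C_9. So A = C_9 = 4862.
By Knuth's characterisation, the stack-sortable permutations of length 6 are the 231-avoiders, numbering C_6. So B = C_6 = 132.
A − B = 4862 − 132 = 4730.

4730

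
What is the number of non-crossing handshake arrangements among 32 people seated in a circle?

35357670

Non-crossing handshake pairings of 2n people are counted by C_n; 32 people gives n = 16.
C_16 = C(32,16)/17 = 601080390/17 = 35357670.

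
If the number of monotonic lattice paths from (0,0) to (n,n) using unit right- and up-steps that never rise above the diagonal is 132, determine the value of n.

Such diagonal-avoiding paths in an n×n grid are counted by C_n, and C_6 = 132.

6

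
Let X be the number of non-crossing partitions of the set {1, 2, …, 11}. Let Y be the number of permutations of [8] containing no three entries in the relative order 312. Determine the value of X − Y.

57356

The non-crossing partitions of [11] form a lattice of size C_11. So X = C_11 = 58786.
Permutations of [n] avoiding any single length-3 pattern are counted by C_n; here n = 8. So Y = C_8 = 1430.
X − Y = 58786 − 1430 = 57356.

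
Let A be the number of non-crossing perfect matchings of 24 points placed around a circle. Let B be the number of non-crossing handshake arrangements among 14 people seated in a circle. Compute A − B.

Pairing 24 circle points by 12 non-crossing chords gives C_12 matchings. So A = C_12 = 208012.
With 14 = 2·7 people, non-crossing handshake pairings are non-crossing perfect matchings on a circle, counted by C_7. So B = C_7 = 429.
A − B = 208012 − 429 = 207583.

207583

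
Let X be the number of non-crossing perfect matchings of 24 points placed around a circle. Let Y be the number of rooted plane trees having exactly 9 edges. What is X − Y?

203150

Non-crossing perfect matchings of 2n points on a circle are counted by C_n; with 24 points, n = 12. So X = C_12 = 208012.
A rooted plane tree with 9 edges has 10 nodes, and the count is C_9. So Y = C_9 = 4862.
X − Y = 208012 − 4862 = 203150.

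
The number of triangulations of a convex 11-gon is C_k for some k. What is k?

The number of triangulations of an 11-gon is the Catalan number C_9 (index = sides − 2).

9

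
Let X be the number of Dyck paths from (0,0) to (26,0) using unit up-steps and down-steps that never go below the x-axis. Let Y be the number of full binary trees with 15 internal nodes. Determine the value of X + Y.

10437745

Paths of 13 up- and 13 down-steps that never dip below the axis are Dyck paths; their count is C_13. So X = C_13 = 742900.
The number of full binary trees on 15 internal nodes is the Catalan number C_15. So Y = C_15 = 9694845.
X + Y = 742900 + 9694845 = 10437745.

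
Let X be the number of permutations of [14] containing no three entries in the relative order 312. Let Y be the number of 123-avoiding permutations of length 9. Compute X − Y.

For any fixed pattern of length 3, the pattern-avoiding permutations of [14] number C_14. So X = C_14 = 2674440.
For any fixed pattern of length 3, the pattern-avoiding permutations of [9] number C_9. So Y = C_9 = 4862.
X − Y = 2674440 − 4862 = 2669578.

2669578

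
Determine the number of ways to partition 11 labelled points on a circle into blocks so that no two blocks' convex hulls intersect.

58786

The non-crossing partitions of [11] form a lattice of size C_11.
C_11 = C(22,11)/12 = 705432/12 = 58786.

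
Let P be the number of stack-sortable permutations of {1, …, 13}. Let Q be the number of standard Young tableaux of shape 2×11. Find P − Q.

684114

Stack-sortable permutations are exactly the 231-avoiding ones, counted by C_n; here n = 13. So P = C_13 = 742900.
By the hook-length formula (or a Dyck-path bijection), SYT of shape 2×11 number C_11. So Q = C_11 = 58786.
P − Q = 742900 − 58786 = 684114.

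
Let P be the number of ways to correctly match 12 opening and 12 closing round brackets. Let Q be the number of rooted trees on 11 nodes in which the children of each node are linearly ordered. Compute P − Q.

191216

A balanced arrangement of 12 bracket pairs is a Dyck word of semilength 12, so the count is C_12. So P = C_12 = 208012.
Rooted ordered (plane) trees on m nodes have m−1 edges and are counted by C_{m−1}; m = 11 gives C_10. So Q = C_10 = 16796.
P − Q = 208012 − 16796 = 191216.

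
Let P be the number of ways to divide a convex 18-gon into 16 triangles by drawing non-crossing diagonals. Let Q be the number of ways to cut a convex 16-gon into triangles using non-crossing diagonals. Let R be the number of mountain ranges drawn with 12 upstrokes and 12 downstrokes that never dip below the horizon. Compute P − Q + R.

The number of triangulations of an 18-gon is the Catalan number C_16 (index = sides − 2). So P = C_16 = 35357670.
Triangulations of a convex m-gon are counted by C_{m−2}; with m = 16 this is C_14. So Q = C_14 = 2674440.
A Dyck path with 12 up-steps and 12 down-steps has semilength 12, so there are C_12 of them. So R = C_12 = 208012.
P − Q + R = 35357670 − 2674440 + 208012 = 32891242.

32891242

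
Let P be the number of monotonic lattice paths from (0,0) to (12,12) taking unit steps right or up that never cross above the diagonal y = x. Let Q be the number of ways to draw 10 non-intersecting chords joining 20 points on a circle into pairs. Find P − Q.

191216

Monotone paths in an n×n grid that stay weakly below the diagonal are counted by C_n; here n = 12. So P = C_12 = 208012.
Non-crossing perfect matchings of 2n points on a circle are counted by C_n; with 20 points, n = 10. So Q = C_10 = 16796.
P − Q = 208012 − 16796 = 191216.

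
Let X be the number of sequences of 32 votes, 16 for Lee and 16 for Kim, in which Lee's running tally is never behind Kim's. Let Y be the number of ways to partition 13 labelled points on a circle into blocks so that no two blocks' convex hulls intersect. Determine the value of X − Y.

34614770

Reading a vote for the leader as '(' and for the other as ')' turns such a sequence into a balanced string of 16 pairs, so the count is C_16. So X = C_16 = 35357670.
Non-crossing partitions of an n-element set are counted by C_n; here n = 13. So Y = C_13 = 742900.
X − Y = 35357670 − 742900 = 34614770.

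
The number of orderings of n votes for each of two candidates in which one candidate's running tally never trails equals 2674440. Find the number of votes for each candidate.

14

Such ballot sequences with n votes each are counted by C_n. Since C_14 = 2674440, the index is 14.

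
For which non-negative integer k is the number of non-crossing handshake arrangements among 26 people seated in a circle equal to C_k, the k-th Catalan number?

13

With 26 = 2·13 people, non-crossing handshake pairings are non-crossing perfect matchings on a circle, counted by C_13.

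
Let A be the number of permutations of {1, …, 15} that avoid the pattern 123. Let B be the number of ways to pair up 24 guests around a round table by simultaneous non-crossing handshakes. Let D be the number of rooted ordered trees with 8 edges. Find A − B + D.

Permutations of [n] avoiding any single length-3 pattern are counted by C_n; here n = 15. So A = C_15 = 9694845.
Non-crossing handshake pairings of 2n people are counted by C_n; 24 people gives n = 12. So B = C_12 = 208012.
A rooted plane tree with 8 edges has 9 nodes, and the count is C_8. So D = C_8 = 1430.
A − B + D = 9694845 − 208012 + 1430 = 9488263.

9488263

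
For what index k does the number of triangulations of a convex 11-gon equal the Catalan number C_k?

9

A convex 11-gon is triangulated into 9 triangles, and the number of such triangulations is the Catalan number C_{11−2} = C_9.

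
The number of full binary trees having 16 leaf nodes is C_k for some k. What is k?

A full binary tree with L leaves has L−1 internal nodes and is counted by C_{L−1}; L = 16 gives C_15.

15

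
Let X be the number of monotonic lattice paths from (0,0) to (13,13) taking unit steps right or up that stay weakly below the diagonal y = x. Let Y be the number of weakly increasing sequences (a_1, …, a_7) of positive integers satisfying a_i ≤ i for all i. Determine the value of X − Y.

Sub-diagonal monotone paths from (0,0) to (13,13) biject with Dyck paths of semilength 13, giving C_13. So X = C_13 = 742900.
Such sub-staircase sequences of length n are counted by C_n; here n = 7. So Y = C_7 = 429.
X − Y = 742900 − 429 = 742471.

742471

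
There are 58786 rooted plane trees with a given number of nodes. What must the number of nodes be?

Rooted ordered trees on m nodes are counted by C_{m−1}, and C_11 = 58786.
So the index is 11, and the number of nodes is 11 + 1 = 12.

12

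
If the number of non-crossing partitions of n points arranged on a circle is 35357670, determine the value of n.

Non-crossing partitions of [n] are counted by C_n, and C_16 = 35357670.

16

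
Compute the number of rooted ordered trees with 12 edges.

A rooted plane tree with 12 edges has 13 nodes, and the count is C_12.
C_12 = 208012.

208012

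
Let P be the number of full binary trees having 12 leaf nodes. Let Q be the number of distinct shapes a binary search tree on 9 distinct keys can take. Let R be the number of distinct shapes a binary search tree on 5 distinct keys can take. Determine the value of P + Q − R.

Full binary trees with 12 leaves have 12−1 = 11 internal nodes, so there are C_11 of them. So P = C_11 = 58786.
There are C_n binary search tree shapes on n keys; with n = 9 that is C_9. So Q = C_9 = 4862.
Binary trees (left/right distinguished) on n nodes are counted by C_n; here n = 5. So R = C_5 = 42.
P + Q − R = 58786 + 4862 − 42 = 63606.

63606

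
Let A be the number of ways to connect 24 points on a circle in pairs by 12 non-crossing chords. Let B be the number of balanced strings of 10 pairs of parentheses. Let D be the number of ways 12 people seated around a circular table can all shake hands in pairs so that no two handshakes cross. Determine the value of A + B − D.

224676

Non-crossing perfect matchings of 2n points on a circle are counted by C_n; with 24 points, n = 12. So A = C_12 = 208012.
With 10 pairs the number of balanced bracket strings is the Catalan number C_10. So B = C_10 = 16796.
Non-crossing handshake pairings of 2n people are counted by C_n; 12 people gives n = 6. So D = C_6 = 132.
A + B − D = 208012 + 16796 − 132 = 224676.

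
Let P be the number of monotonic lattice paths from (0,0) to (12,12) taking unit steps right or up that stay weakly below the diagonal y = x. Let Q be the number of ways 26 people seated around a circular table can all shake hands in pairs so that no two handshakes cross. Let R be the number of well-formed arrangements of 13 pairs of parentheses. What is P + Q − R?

Sub-diagonal monotone paths from (0,0) to (12,12) biject with Dyck paths of semilength 12, giving C_12. So P = C_12 = 208012.
With 26 = 2·13 people, non-crossing handshake pairings are non-crossing perfect matchings on a circle, counted by C_13. So Q = C_13 = 742900.
Balanced strings of n pairs of brackets are counted by C_n; here n = 13. So R = C_13 = 742900.
P + Q − R = 208012 + 742900 − 742900 = 208012.

208012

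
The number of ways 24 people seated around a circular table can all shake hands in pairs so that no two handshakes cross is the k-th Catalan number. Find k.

With 24 = 2·12 people, non-crossing handshake pairings are non-crossing perfect matchings on a circle, counted by C_12.

12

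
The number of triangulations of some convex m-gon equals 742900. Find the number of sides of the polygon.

15

Triangulations of a convex m-gon are counted by C_{m−2}. Since C_13 = 742900, the index is 13.
So m − 2 = 13, giving m = 15 sides.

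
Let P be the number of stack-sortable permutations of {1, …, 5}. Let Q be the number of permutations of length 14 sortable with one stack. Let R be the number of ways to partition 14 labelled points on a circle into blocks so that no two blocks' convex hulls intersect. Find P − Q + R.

Stack-sortable permutations are exactly the 231-avoiding ones, counted by C_n; here n = 5. So P = C_5 = 42.
By Knuth's characterisation, the stack-sortable permutations of length 14 are the 231-avoiders, numbering C_14. So Q = C_14 = 2674440.
Non-crossing partitions of an n-element set are counted by C_n; here n = 14. So R = C_14 = 2674440.
P − Q + R = 42 − 2674440 + 2674440 = 42.

42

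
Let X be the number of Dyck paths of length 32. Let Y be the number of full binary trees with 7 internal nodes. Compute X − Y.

35357241

Paths of 16 up- and 16 down-steps that never dip below the axis are Dyck paths; their count is C_16. So X = C_16 = 35357670.
The number of full binary trees on 7 internal nodes is the Catalan number C_7. So Y = C_7 = 429.
X − Y = 35357670 − 429 = 35357241.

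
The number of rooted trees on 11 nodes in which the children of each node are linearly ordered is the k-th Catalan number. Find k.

A rooted plane tree on 11 nodes has 10 edges, and such trees are counted by C_10.

10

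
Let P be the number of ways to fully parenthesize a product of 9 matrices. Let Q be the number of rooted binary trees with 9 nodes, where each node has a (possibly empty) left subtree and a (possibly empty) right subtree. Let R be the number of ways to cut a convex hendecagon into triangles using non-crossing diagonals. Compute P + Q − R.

1430

Ways to associate a product of 9 factors correspond to binary trees on 9 leaves, so the count is C_8. So P = C_8 = 1430.
Rooted binary trees with 9 nodes (each child slot possibly empty) number C_9. So Q = C_9 = 4862.
A convex 11-gon is triangulated into 9 triangles, and the number of such triangulations is the Catalan number C_{11−2} = C_9. So R = C_9 = 4862.
P + Q − R = 1430 + 4862 − 4862 = 1430.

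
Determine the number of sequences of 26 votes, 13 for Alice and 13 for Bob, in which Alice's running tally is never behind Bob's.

Ballot sequences with n votes each where one side never trails are Dyck words, counted by C_n; here n = 13.
C_13 = C(26,13)/14 = 10400600/14 = 742900.

742900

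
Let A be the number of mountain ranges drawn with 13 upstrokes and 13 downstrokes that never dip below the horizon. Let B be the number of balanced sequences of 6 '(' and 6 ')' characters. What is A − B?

742768

Paths of 13 up- and 13 down-steps that never dip below the axis are Dyck paths; their count is C_13. So A = C_13 = 742900.
A balanced arrangement of 6 bracket pairs is a Dyck word of semilength 6, so the count is C_6. So B = C_6 = 132.
A − B = 742900 − 132 = 742768.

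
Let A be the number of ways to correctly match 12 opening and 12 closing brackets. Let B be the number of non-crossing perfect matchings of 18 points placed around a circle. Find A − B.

Balanced strings of n pairs of brackets are counted by C_n; here n = 12. So A = C_12 = 208012.
Non-crossing perfect matchings of 2n points on a circle are counted by C_n; with 18 points, n = 9. So B = C_9 = 4862.
A − B = 208012 − 4862 = 203150.

203150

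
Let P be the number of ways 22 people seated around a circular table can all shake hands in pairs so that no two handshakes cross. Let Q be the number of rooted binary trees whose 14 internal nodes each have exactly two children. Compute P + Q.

Non-crossing handshake pairings of 2n people are counted by C_n; 22 people gives n = 11. So P = C_11 = 58786.
The number of full binary trees on 14 internal nodes is the Catalan number C_14. So Q = C_14 = 2674440.
P + Q = 58786 + 2674440 = 2733226.

2733226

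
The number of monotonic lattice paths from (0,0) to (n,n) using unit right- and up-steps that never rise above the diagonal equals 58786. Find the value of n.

Such diagonal-avoiding paths in an n×n grid are counted by C_n; 58786 = C_11.

11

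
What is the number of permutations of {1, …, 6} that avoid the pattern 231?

Permutations of [n] avoiding any single length-3 pattern are counted by C_n; here n = 6.
C_6 = C_5 · 2(2·5+1)/(5+2) = 42 · 22/7 = 132.

132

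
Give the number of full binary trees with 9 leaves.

Full binary trees with 9 leaves have 9−1 = 8 internal nodes, so there are C_8 of them.
C_8 = C(16,8)/9 = 12870/9 = 1430.

1430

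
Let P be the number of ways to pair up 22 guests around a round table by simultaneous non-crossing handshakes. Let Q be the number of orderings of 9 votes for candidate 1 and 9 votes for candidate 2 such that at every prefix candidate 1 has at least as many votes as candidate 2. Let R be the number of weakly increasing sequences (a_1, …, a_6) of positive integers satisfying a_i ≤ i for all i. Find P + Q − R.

Non-crossing handshake pairings of 2n people are counted by C_n; 22 people gives n = 11. So P = C_11 = 58786.
Ballot sequences with n votes each where one side never trails are Dyck words, counted by C_n; here n = 9. So Q = C_9 = 4862.
Weakly increasing sequences with a_i ≤ i biject with Dyck paths of semilength 6, so there are C_6. So R = C_6 = 132.
P + Q − R = 58786 + 4862 − 132 = 63516.

63516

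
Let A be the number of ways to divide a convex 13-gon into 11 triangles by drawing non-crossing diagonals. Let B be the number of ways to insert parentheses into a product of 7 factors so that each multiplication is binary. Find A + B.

Triangulations of a convex m-gon are counted by C_{m−2}; with m = 13 this is C_11. So A = C_11 = 58786.
Parenthesizations of m factors correspond to full binary trees with m leaves, counted by C_{m−1}; m = 7 gives C_6. So B = C_6 = 132.
A + B = 58786 + 132 = 58918.

58918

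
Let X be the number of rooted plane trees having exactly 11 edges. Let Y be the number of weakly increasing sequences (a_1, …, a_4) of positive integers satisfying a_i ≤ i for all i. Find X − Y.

A rooted plane tree with 11 edges has 12 nodes, and the count is C_11. So X = C_11 = 58786.
Weakly increasing sequences with a_i ≤ i biject with Dyck paths of semilength 4, so there are C_4. So Y = C_4 = 14.
X − Y = 58786 − 14 = 58772.

58772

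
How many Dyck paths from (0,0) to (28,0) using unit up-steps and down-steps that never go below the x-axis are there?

A Dyck path with 14 up-steps and 14 down-steps has semilength 14, so there are C_14 of them.
C_14 = C_13 · 2(2·13+1)/(13+2) = 742900 · 54/15 = 2674440.

2674440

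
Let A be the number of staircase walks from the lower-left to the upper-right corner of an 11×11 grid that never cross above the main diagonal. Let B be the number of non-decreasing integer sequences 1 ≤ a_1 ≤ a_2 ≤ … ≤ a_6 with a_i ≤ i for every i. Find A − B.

Sub-diagonal monotone paths from (0,0) to (11,11) biject with Dyck paths of semilength 11, giving C_11. So A = C_11 = 58786.
Such sub-staircase sequences of length n are counted by C_n; here n = 6. So B = C_6 = 132.
A − B = 58786 − 132 = 58654.

58654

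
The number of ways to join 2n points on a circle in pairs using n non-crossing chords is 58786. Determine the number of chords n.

11

Non-crossing pairings of 2n points on a circle are counted by C_n, and C_11 = 58786.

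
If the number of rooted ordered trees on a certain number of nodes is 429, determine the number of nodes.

Rooted ordered trees on m nodes are counted by C_{m−1}, and C_7 = 429.
So the index is 7, and the number of nodes is 7 + 1 = 8.

8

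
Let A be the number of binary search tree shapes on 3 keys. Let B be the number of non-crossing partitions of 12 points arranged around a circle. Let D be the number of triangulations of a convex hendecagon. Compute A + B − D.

Rooted binary trees with 3 nodes (each child slot possibly empty) number C_3. So A = C_3 = 5.
The non-crossing partitions of [12] form a lattice of size C_12. So B = C_12 = 208012.
The number of triangulations of an 11-gon is the Catalan number C_9 (index = sides − 2). So D = C_9 = 4862.
A + B − D = 5 + 208012 − 4862 = 203155.

203155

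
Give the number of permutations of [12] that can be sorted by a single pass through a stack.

Stack-sortable permutations are exactly the 231-avoiding ones, counted by C_n; here n = 12.
C_12 = 208012.

208012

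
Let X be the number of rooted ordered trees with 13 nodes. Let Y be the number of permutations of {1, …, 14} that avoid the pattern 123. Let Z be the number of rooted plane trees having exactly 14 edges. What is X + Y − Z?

208012

A rooted plane tree on 13 nodes has 12 edges, and such trees are counted by C_12. So X = C_12 = 208012.
Permutations of [n] avoiding any single length-3 pattern are counted by C_n; here n = 14. So Y = C_14 = 2674440.
A rooted plane tree with 14 edges has 15 nodes, and the count is C_14. So Z = C_14 = 2674440.
X + Y − Z = 208012 + 2674440 − 2674440 = 208012.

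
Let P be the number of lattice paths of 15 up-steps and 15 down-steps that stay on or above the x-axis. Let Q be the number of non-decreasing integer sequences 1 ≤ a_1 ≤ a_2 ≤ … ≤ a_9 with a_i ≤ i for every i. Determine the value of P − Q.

Paths of 15 up- and 15 down-steps that never dip below the axis are Dyck paths; their count is C_15. So P = C_15 = 9694845.
Weakly increasing sequences with a_i ≤ i biject with Dyck paths of semilength 9, so there are C_9. So Q = C_9 = 4862.
P − Q = 9694845 − 4862 = 9689983.

9689983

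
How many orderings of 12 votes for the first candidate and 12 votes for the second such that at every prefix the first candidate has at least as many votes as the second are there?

Reading a vote for the leader as '(' and for the other as ')' turns such a sequence into a balanced string of 12 pairs, so the count is C_12.
C_12 = 208012.

208012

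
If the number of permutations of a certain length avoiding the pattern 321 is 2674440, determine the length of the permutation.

14

Permutations of [n] avoiding a fixed length-3 pattern are counted by C_n; 2674440 = C_14.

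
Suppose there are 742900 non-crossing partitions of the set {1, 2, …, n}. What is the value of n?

13

Non-crossing partitions of [n] are counted by C_n; 742900 = C_13.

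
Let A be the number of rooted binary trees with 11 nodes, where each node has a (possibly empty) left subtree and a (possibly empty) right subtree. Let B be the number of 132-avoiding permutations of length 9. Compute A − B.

Binary trees (left/right distinguished) on n nodes are counted by C_n; here n = 11. So A = C_11 = 58786.
Permutations of [n] avoiding any single length-3 pattern are counted by C_n; here n = 9. So B = C_9 = 4862.
A − B = 58786 − 4862 = 53924.

53924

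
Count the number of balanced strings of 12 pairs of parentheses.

208012

With 12 pairs the number of balanced bracket strings is the Catalan number C_12.
C_12 = 208012.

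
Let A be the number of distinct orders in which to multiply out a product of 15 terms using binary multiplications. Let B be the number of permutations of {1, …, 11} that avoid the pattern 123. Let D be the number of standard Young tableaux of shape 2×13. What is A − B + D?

3358554

Bracketing 15 factors into binary products is counted by C_{15−1} = C_14. So A = C_14 = 2674440.
Permutations of [n] avoiding any single length-3 pattern are counted by C_n; here n = 11. So B = C_11 = 58786.
Standard Young tableaux of shape 2×n are counted by C_n; here n = 13. So D = C_13 = 742900.
A − B + D = 2674440 − 58786 + 742900 = 3358554.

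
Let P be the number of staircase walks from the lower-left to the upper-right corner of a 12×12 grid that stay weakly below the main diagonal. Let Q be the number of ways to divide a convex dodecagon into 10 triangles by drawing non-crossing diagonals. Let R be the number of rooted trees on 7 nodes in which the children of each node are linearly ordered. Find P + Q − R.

224676

Sub-diagonal monotone paths from (0,0) to (12,12) biject with Dyck paths of semilength 12, giving C_12. So P = C_12 = 208012.
A convex 12-gon is triangulated into 10 triangles, and the number of such triangulations is the Catalan number C_{12−2} = C_10. So Q = C_10 = 16796.
A rooted plane tree on 7 nodes has 6 edges, and such trees are counted by C_6. So R = C_6 = 132.
P + Q − R = 208012 + 16796 − 132 = 224676.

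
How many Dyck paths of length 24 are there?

Paths of 12 up- and 12 down-steps that never dip below the axis are Dyck paths; their count is C_12.
C_12 = C(24,12)/13 = 2704156/13 = 208012.

208012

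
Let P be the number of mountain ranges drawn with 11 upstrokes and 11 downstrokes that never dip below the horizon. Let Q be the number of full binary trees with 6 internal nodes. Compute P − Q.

58654

Dyck paths of semilength n (length 2n) are counted by C_n; here n = 11. So P = C_11 = 58786.
The number of full binary trees on 6 internal nodes is the Catalan number C_6. So Q = C_6 = 132.
P − Q = 58786 − 132 = 58654.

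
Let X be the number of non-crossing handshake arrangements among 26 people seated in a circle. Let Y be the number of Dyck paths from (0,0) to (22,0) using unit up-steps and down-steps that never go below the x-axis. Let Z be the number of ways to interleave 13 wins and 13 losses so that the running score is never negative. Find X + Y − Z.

58786

Non-crossing handshake pairings of 2n people are counted by C_n; 26 people gives n = 13. So X = C_13 = 742900.
Dyck paths of semilength n (length 2n) are counted by C_n; here n = 11. So Y = C_11 = 58786.
Ballot sequences with n votes each where one side never trails are Dyck words, counted by C_n; here n = 13. So Z = C_13 = 742900.
X + Y − Z = 742900 + 58786 − 742900 = 58786.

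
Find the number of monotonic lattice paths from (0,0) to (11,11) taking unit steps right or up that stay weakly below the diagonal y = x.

58786

Monotone paths in an n×n grid that stay weakly below the diagonal are counted by C_n; here n = 11.
C_11 = C_10 · 2(2·10+1)/(10+2) = 16796 · 42/12 = 58786.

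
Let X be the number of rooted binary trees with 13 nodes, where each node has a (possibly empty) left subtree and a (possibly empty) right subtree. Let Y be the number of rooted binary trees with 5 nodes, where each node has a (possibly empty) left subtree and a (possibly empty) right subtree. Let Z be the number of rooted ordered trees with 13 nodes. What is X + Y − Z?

There are C_n binary search tree shapes on n keys; with n = 13 that is C_13. So X = C_13 = 742900.
Binary trees (left/right distinguished) on n nodes are counted by C_n; here n = 5. So Y = C_5 = 42.
Rooted ordered (plane) trees on m nodes have m−1 edges and are counted by C_{m−1}; m = 13 gives C_12. So Z = C_12 = 208012.
X + Y − Z = 742900 + 42 − 208012 = 534930.

534930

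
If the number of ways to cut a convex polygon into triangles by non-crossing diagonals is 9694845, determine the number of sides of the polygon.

17

Triangulations of a convex m-gon are counted by C_{m−2}. Since C_15 = 9694845, the index is 15.
So m − 2 = 15, giving m = 17 sides.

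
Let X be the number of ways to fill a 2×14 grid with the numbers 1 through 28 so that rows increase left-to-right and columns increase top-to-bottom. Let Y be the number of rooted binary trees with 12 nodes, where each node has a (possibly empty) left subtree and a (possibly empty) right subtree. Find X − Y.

Standard Young tableaux of shape 2×n are counted by C_n; here n = 14. So X = C_14 = 2674440.
Binary trees (left/right distinguished) on n nodes are counted by C_n; here n = 12. So Y = C_12 = 208012.
X − Y = 2674440 − 208012 = 2466428.

2466428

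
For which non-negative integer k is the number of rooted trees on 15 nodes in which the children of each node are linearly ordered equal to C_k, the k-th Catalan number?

Rooted ordered (plane) trees on m nodes have m−1 edges and are counted by C_{m−1}; m = 15 gives C_14.

14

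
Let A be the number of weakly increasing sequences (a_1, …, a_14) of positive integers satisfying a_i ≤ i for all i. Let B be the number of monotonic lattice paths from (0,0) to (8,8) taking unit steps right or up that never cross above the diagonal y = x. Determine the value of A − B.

2673010

Such sub-staircase sequences of length n are counted by C_n; here n = 14. So A = C_14 = 2674440.
Monotone paths in an n×n grid that stay weakly below the diagonal are counted by C_n; here n = 8. So B = C_8 = 1430.
A − B = 2674440 − 1430 = 2673010.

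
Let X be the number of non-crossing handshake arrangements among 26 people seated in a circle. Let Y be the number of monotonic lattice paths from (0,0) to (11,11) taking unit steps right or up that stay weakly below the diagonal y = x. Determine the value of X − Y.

Non-crossing handshake pairings of 2n people are counted by C_n; 26 people gives n = 13. So X = C_13 = 742900.
Sub-diagonal monotone paths from (0,0) to (11,11) biject with Dyck paths of semilength 11, giving C_11. So Y = C_11 = 58786.
X − Y = 742900 − 58786 = 684114.

684114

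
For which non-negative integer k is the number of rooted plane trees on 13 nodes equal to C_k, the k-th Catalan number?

Rooted ordered (plane) trees on m nodes have m−1 edges and are counted by C_{m−1}; m = 13 gives C_12.

12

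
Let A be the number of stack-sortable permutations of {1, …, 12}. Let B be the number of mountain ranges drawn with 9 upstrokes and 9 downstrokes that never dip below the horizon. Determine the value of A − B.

203150

By Knuth's characterisation, the stack-sortable permutations of length 12 are the 231-avoiders, numbering C_12. So A = C_12 = 208012.
Dyck paths of semilength n (length 2n) are counted by C_n; here n = 9. So B = C_9 = 4862.
A − B = 208012 − 4862 = 203150.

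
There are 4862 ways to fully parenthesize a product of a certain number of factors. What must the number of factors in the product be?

Parenthesizations of m factors are counted by C_{m−1}. The Catalan number equal to 4862 is C_9.
So the index is 9, and the number of factors is 9 + 1 = 10.

10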